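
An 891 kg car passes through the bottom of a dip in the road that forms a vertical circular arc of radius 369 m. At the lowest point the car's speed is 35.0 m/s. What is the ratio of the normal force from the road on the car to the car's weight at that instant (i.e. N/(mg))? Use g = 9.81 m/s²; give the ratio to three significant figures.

1.34

At the bottom, N − mg = mv²/r, so N = m(v²/r + g) and N/(mg) = v²/(rg) + 1 = (35.0)²/(369 × 9.81) + 1 = 0.3384 + 1 = 1.338.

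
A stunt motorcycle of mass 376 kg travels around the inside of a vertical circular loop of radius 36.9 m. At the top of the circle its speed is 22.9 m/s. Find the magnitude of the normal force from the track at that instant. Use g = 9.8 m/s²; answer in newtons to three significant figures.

1660 N

At the top, both N and the weight mg point inward (toward the centre), so N + mg = mv²/r.
N = m(v²/r − g) = 376 × ((22.9)²/36.9 − 9.8) = 376 × (14.21 − 9.8) = 376 × 4.412 = 1659 N.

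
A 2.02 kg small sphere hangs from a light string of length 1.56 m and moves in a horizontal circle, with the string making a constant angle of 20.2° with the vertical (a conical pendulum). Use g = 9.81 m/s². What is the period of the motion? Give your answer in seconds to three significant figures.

r = L sinθ = 0.5387 m. From T sinθ = mω²r and T cosθ = mg: tanθ = ω²r/g, so ω² = g tanθ / r = g/(L cosθ).
ω = √(g/(L cosθ)) = √(9.81/(1.56 × 0.9385)) = √6.701 = 2.589 rad/s.
Period = 2π/ω = 2.427 s.

2.43 s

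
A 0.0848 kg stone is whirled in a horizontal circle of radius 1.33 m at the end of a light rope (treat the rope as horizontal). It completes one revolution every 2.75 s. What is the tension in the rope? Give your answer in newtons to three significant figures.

v = 2πr/T = 2π × 1.33/2.75 = 3.039 m/s.
The tension is the only horizontal force, so it supplies the full centripetal force: T = m v²/r = 0.0848 × (3.039)²/1.33 = 0.0848 × 9.234/1.33 = 0.5888 N.

0.589 N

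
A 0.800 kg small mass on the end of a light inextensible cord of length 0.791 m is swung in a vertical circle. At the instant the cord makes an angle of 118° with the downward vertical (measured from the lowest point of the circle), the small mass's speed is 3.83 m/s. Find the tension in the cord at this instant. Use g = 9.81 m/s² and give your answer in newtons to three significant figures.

11.2 N

Take the radial direction toward the centre of the circle as positive. The component of the weight along the string toward the centre is −mg cos φ (φ measured from the bottom), so Newton's second law along the string gives T − mg cos φ = m v²/r.
cos 118° = -0.4695, so T = m(v²/r + g cos φ) = 0.800 × ((3.83)²/0.791 + 9.81 × -0.4695) = 0.800 × (18.54 + (-4.606)) = 0.800 × 13.94 = 11.15 N.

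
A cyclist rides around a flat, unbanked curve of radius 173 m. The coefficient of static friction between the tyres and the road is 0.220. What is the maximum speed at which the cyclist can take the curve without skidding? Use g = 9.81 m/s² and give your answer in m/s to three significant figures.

The only inward force on a level bend is static friction, so at the limit f_s = μ_s N = μ_s m g = m v²/r.
Mass cancels: v_max = √(μ_s g r) = √(0.220 × 9.81 × 173) = √373.4 = 19.32 m/s.

19.3 m/s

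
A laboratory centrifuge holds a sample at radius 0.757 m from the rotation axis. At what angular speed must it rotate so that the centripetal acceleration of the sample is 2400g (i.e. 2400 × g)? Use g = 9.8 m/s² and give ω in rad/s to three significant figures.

Centripetal acceleration a_c = ω²r. Setting ω²r = 2400g:
ω = √(2400g / r) = √(2400 × 9.8 / 0.757) = √31070 = 176.3 rad/s.

176 rad/s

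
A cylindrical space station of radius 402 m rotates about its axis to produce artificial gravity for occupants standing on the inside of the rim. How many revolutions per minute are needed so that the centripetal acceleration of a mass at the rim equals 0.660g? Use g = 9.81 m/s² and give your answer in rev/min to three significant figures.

1.21 rev/min

Require ω²r = 0.660g, so ω = √(0.660 × 9.81/402) = 0.1269 rad/s.
In rev/min: ω × 60/(2π) = 0.1269 × 60/(2π) = 1.212 rev/min.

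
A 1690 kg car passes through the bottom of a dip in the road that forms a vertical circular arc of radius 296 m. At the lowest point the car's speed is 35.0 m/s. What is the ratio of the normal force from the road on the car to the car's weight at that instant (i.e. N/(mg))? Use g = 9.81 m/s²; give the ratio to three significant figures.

1.42

At the bottom, N − mg = mv²/r, so N = m(v²/r + g) and N/(mg) = v²/(rg) + 1 = (35.0)²/(296 × 9.81) + 1 = 0.4219 + 1 = 1.422.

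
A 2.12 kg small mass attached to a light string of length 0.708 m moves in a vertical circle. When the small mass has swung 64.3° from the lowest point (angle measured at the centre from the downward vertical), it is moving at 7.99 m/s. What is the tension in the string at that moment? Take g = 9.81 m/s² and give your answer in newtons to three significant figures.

200 N

Take the radial direction toward the centre of the circle as positive. The component of the weight along the string toward the centre is −mg cos φ (φ measured from the bottom), so Newton's second law along the string gives T − mg cos φ = m v²/r.
cos 64.3° = 0.4337, so T = m(v²/r + g cos φ) = 2.12 × ((7.99)²/0.708 + 9.81 × 0.4337) = 2.12 × (90.17 + (4.254)) = 2.12 × 94.42 = 200.2 N.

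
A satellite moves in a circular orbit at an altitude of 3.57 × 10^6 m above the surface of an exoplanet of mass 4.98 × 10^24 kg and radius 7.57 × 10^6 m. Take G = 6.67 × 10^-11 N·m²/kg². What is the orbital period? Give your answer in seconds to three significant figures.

12800 s

r = R + h = 7.57 × 10^6 + 3.57 × 10^6 = 1.114 × 10^7 m. Gravity provides the centripetal force: G M m / r² = m v² / r ⇒ v = √(GM/r) = 5461 m/s.
T = 2πr/v = 2π × 1.114 × 10^7 / 5461 = 12820 s.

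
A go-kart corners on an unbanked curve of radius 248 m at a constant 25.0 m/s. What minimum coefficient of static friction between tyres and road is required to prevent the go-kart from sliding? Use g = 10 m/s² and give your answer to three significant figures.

Friction provides the centripetal force: μ_s m g = m v²/r, so μ_s = v²/(g r) = (25.00)²/(10.0 × 248) = 625.0/2480 = 0.2520.

0.252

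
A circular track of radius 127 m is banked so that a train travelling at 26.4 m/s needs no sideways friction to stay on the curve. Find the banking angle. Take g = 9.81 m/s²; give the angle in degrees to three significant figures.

29.2°

For a frictionless banked turn: horizontally N sinθ = mv²/r and vertically N cosθ = mg.
Dividing: tanθ = v²/(r g) = (26.4)²/(127 × 9.81) = 697.0/1246 = 0.5594.
θ = arctan(0.5594) = 29.22°.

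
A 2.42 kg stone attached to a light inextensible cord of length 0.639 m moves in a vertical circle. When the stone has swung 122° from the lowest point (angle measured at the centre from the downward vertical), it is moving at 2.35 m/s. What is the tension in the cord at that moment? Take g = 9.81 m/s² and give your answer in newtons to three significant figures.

Take the radial direction toward the centre of the circle as positive. The component of the weight along the string toward the centre is −mg cos φ (φ measured from the bottom), so Newton's second law along the string gives T − mg cos φ = m v²/r.
cos 122° = -0.5299, so T = m(v²/r + g cos φ) = 2.42 × ((2.35)²/0.639 + 9.81 × -0.5299) = 2.42 × (8.642 + (-5.199)) = 2.42 × 3.444 = 8.334 N.

8.33 N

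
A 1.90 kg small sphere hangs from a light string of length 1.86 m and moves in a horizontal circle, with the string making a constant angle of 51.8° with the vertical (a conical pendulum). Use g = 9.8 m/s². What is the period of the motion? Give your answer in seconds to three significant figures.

r = L sinθ = 1.462 m. From T sinθ = mω²r and T cosθ = mg: tanθ = ω²r/g, so ω² = g tanθ / r = g/(L cosθ).
ω = √(g/(L cosθ)) = √(9.8/(1.86 × 0.6184)) = √8.520 = 2.919 rad/s.
Period = 2π/ω = 2.153 s.

2.15 s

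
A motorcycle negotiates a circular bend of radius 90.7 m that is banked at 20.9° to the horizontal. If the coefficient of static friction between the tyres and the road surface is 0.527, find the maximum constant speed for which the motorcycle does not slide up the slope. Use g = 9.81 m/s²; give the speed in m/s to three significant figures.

31.8 m/s

At the maximum speed, friction acts down the slope at its limiting value f = μN. Radially (horizontal, toward centre): N sinθ + μN cosθ = mv²/r. Vertically: N cosθ − μN sinθ = mg.
Dividing: v² = r g (sinθ + μcosθ)/(cosθ − μsinθ).
sinθ + μcosθ = 0.3567 + 0.527×0.9342 = 0.8491; cosθ − μsinθ = 0.9342 − 0.527×0.3567 = 0.7462.
v² = 90.7 × 9.81 × 0.8491/0.7462 = 1012 m²/s², so v = 31.82 m/s.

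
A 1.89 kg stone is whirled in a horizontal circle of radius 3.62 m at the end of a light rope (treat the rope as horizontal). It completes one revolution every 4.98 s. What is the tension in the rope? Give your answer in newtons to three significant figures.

v = 2πr/T = 2π × 3.62/4.98 = 4.567 m/s.
The tension is the only horizontal force, so it supplies the full centripetal force: T = m v²/r = 1.89 × (4.567)²/3.62 = 1.89 × 20.86/3.62 = 10.89 N.

10.9 N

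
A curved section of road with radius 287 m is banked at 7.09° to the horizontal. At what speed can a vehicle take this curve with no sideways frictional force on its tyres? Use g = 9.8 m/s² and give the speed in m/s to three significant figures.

18.7 m/s

On a frictionless banked curve, N sinθ = mv²/r and N cosθ = mg, so tanθ = v²/(rg).
v = √(r g tanθ) = √(287 × 9.8 × tan 7.09°) = √(287 × 9.8 × 0.1244) = √349.8 = 18.70 m/s.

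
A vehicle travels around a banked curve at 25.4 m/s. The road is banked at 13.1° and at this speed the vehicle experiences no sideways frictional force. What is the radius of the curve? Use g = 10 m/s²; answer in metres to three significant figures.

Frictionless banking: tanθ = v²/(rg), so r = v²/(g tanθ).
r = (25.4)²/(10.0 × tan 13.1°) = 645.2/(10.0 × 0.2327) = 645.2/2.327 = 277.2 m.

277 m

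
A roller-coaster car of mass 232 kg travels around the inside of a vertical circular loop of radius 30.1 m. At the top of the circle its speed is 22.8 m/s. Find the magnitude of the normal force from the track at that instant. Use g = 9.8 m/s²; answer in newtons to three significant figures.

At the top, both N and the weight mg point inward (toward the centre), so N + mg = mv²/r.
N = m(v²/r − g) = 232 × ((22.8)²/30.1 − 9.8) = 232 × (17.27 − 9.8) = 232 × 7.470 = 1733 N.

1730 N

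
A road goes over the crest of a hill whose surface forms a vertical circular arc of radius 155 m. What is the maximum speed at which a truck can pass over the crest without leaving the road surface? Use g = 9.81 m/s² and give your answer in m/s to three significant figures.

At the crest the centre of the circle is below the truck, so the net downward (centripetal) force is mg − N = mv²/r.
The truck leaves the road when N → 0, giving v_max = √(g r) = √(9.81 × 155) = 38.99 m/s.

39.0 m/s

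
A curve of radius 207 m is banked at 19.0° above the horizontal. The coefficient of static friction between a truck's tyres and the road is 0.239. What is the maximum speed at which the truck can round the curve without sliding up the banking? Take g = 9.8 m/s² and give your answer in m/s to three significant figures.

35.9 m/s

At the maximum speed, friction acts down the slope at its limiting value f = μN. Radially (horizontal, toward centre): N sinθ + μN cosθ = mv²/r. Vertically: N cosθ − μN sinθ = mg.
Dividing: v² = r g (sinθ + μcosθ)/(cosθ − μsinθ).
sinθ + μcosθ = 0.3256 + 0.239×0.9455 = 0.5515; cosθ − μsinθ = 0.9455 − 0.239×0.3256 = 0.8677.
v² = 207 × 9.8 × 0.5515/0.8677 = 1289 m²/s², so v = 35.91 m/s.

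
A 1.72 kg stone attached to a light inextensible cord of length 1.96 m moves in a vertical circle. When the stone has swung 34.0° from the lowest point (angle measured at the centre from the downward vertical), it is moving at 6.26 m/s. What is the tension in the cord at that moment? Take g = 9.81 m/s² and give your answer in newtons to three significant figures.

48.4 N

Take the radial direction toward the centre of the circle as positive. The component of the weight along the string toward the centre is −mg cos φ (φ measured from the bottom), so Newton's second law along the string gives T − mg cos φ = m v²/r.
cos 34.0° = 0.8290, so T = m(v²/r + g cos φ) = 1.72 × ((6.26)²/1.96 + 9.81 × 0.8290) = 1.72 × (19.99 + (8.133)) = 1.72 × 28.13 = 48.38 N.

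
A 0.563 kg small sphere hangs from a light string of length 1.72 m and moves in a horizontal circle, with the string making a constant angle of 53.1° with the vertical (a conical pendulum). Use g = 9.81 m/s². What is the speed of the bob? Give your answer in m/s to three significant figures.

4.24 m/s

The radius of the circle is r = L sinθ = 1.72 × sin 53.1° = 1.375 m.
Horizontally T sinθ = mv²/r and vertically T cosθ = mg, so tanθ = v²/(rg).
v = √(r g tanθ) = √(1.375 × 9.81 × 1.332) = √17.97 = 4.239 m/s.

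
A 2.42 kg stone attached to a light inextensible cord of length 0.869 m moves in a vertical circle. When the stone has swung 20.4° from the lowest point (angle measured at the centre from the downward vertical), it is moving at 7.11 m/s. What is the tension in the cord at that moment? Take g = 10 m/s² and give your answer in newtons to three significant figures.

Take the radial direction toward the centre of the circle as positive. The component of the weight along the string toward the centre is −mg cos φ (φ measured from the bottom), so Newton's second law along the string gives T − mg cos φ = m v²/r.
cos 20.4° = 0.9373, so T = m(v²/r + g cos φ) = 2.42 × ((7.11)²/0.869 + 10.0 × 0.9373) = 2.42 × (58.17 + (9.373)) = 2.42 × 67.55 = 163.5 N.

163 N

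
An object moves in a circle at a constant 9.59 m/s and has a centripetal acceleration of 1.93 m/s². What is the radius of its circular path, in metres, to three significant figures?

a_c = v²/r ⇒ r = v²/a_c = (9.59)²/1.93 = 91.97/1.93 = 47.65 m.

47.7 m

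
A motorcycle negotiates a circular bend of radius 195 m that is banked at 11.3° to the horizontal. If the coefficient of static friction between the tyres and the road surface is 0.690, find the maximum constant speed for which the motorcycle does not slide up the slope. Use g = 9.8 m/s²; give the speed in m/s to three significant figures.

At the maximum speed, friction acts down the slope at its limiting value f = μN. Radially (horizontal, toward centre): N sinθ + μN cosθ = mv²/r. Vertically: N cosθ − μN sinθ = mg.
Dividing: v² = r g (sinθ + μcosθ)/(cosθ − μsinθ).
sinθ + μcosθ = 0.1959 + 0.690×0.9806 = 0.8726; cosθ − μsinθ = 0.9806 − 0.690×0.1959 = 0.8454.
v² = 195 × 9.8 × 0.8726/0.8454 = 1972 m²/s², so v = 44.41 m/s.

44.4 m/s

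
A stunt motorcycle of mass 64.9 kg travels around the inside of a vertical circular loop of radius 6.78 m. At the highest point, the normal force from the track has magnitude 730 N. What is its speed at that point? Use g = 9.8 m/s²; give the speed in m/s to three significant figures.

11.9 m/s

At the top, N + mg = mv²/r, so v = √(r(N/m + g)) = √(6.78 × (730/64.9 + 9.8)) = √(6.78 × 21.05) = √142.7 = 11.95 m/s.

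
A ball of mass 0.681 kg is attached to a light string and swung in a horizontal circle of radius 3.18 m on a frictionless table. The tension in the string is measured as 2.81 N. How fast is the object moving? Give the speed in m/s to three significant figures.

3.62 m/s

T = m v²/r ⇒ v = √(T r / m) = √(2.81 × 3.18 / 0.681) = √13.12 = 3.622 m/s.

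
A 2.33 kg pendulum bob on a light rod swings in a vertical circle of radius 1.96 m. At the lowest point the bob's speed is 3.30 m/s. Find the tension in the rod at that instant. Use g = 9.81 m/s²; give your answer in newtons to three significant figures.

35.8 N

At the lowest point, T points up (toward the centre) and the weight mg points down (away from the centre), so the net inward force is T − mg = mv²/r.
T = m(v²/r + g) = 2.33 × ((3.30)²/1.96 + 9.81) = 2.33 × (5.556 + 9.81) = 2.33 × 15.37 = 35.80 N.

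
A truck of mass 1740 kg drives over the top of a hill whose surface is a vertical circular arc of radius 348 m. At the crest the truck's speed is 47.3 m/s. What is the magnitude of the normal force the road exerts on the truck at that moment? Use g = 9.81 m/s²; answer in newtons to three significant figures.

At the crest the centripetal acceleration points downward (toward the centre of the arc), so mg − N = mv²/r.
N = m(g − v²/r) = 1740 × (9.81 − (47.3)²/348) = 1740 × (9.81 − 6.429) = 1740 × 3.381 = 5883 N.

5880 N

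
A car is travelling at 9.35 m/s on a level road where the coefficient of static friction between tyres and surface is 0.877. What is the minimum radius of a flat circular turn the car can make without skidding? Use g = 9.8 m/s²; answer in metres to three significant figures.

10.2 m

At the limit, μ_s m g = m v²/r, so r_min = v²/(μ_s g) = (9.35)²/(0.877 × 9.8) = 87.42/8.595 = 10.17 m.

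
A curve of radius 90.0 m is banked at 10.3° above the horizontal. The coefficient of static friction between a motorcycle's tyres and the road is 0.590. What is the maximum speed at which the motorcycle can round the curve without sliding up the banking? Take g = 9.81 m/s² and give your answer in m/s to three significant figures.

At the maximum speed, friction acts down the slope at its limiting value f = μN. Radially (horizontal, toward centre): N sinθ + μN cosθ = mv²/r. Vertically: N cosθ − μN sinθ = mg.
Dividing: v² = r g (sinθ + μcosθ)/(cosθ − μsinθ).
sinθ + μcosθ = 0.1788 + 0.590×0.9839 = 0.7593; cosθ − μsinθ = 0.9839 − 0.590×0.1788 = 0.8784.
v² = 90.0 × 9.81 × 0.7593/0.8784 = 763.2 m²/s², so v = 27.63 m/s.

27.6 m/s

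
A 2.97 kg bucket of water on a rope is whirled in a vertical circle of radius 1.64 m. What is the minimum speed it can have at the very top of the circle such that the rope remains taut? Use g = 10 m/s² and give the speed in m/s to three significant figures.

At the highest point the centre is directly below, so both the weight and T act inward: T + mg = mv²/r.
At minimum speed T → 0, so mg = mv_min²/r ⇒ v_min = √(g r) = √(10.0 × 1.64) = 4.050 m/s.

4.05 m/s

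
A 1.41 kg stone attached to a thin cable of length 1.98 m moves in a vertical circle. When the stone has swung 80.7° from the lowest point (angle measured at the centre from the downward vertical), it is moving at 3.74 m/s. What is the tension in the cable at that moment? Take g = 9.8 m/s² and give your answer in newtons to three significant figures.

12.2 N

Take the radial direction toward the centre of the circle as positive. The component of the weight along the string toward the centre is −mg cos φ (φ measured from the bottom), so Newton's second law along the string gives T − mg cos φ = m v²/r.
cos 80.7° = 0.1616, so T = m(v²/r + g cos φ) = 1.41 × ((3.74)²/1.98 + 9.8 × 0.1616) = 1.41 × (7.064 + (1.584)) = 1.41 × 8.648 = 12.19 N.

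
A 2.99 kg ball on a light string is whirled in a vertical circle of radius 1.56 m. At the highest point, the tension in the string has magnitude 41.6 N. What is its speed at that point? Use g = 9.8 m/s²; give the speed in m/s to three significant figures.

6.08 m/s

At the top, T + mg = mv²/r, so v = √(r(T/m + g)) = √(1.56 × (41.6/2.99 + 9.8)) = √(1.56 × 23.71) = √36.99 = 6.082 m/s.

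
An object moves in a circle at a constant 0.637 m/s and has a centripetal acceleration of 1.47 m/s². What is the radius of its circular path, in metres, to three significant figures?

a_c = v²/r ⇒ r = v²/a_c = (0.637)²/1.47 = 0.4058/1.47 = 0.2760 m.

0.276 m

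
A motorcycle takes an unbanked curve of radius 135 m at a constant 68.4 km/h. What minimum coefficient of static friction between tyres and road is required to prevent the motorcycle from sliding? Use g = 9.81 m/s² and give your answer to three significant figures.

0.273

v = 68.4/3.6 = 19.00 m/s.
Friction provides the centripetal force: μ_s m g = m v²/r, so μ_s = v²/(g r) = (19.00)²/(9.81 × 135) = 361.0/1324 = 0.2726.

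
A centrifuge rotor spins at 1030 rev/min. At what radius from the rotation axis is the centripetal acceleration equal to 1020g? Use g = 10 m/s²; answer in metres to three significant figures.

ω = 1030 rev/min × 2π/60 = 107.9 rad/s.
a_c = ω²r = 1020g ⇒ r = 1020 × 10.0 / (107.9)² = 10200/11630 = 0.8767 m.

0.877 m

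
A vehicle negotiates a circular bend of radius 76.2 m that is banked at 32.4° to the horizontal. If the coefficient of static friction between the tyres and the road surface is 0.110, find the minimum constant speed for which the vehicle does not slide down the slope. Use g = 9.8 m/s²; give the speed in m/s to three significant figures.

19.1 m/s

At the minimum speed, friction acts up the slope at its limiting value f = μN. Radially (horizontal, toward centre): N sinθ − μN cosθ = mv²/r. Vertically: N cosθ + μN sinθ = mg.
Dividing: v² = r g (sinθ − μcosθ)/(cosθ + μsinθ).
sinθ − μcosθ = 0.5358 − 0.110×0.8443 = 0.4430; cosθ + μsinθ = 0.8443 + 0.110×0.5358 = 0.9033.
v² = 76.2 × 9.8 × 0.4430/0.9033 = 366.2 m²/s², so v = 19.14 m/s.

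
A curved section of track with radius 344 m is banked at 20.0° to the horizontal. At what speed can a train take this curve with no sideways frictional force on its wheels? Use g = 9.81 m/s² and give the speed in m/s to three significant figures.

35.0 m/s

On a frictionless banked curve, N sinθ = mv²/r and N cosθ = mg, so tanθ = v²/(rg).
v = √(r g tanθ) = √(344 × 9.81 × tan 20.0°) = √(344 × 9.81 × 0.3640) = √1228 = 35.05 m/s.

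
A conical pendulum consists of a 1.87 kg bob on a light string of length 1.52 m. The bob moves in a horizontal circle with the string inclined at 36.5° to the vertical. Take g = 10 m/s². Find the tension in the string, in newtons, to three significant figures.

Vertically the bob has no acceleration, so T cosθ = mg.
T = mg/cosθ = 1.87 × 10.0 / cos 36.5° = 18.70/0.8039 = 23.26 N.

23.3 N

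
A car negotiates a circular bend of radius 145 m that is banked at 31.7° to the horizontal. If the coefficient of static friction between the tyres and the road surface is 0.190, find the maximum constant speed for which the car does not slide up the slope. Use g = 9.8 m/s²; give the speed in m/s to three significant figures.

36.1 m/s

At the maximum speed, friction acts down the slope at its limiting value f = μN. Radially (horizontal, toward centre): N sinθ + μN cosθ = mv²/r. Vertically: N cosθ − μN sinθ = mg.
Dividing: v² = r g (sinθ + μcosθ)/(cosθ − μsinθ).
sinθ + μcosθ = 0.5255 + 0.190×0.8508 = 0.6871; cosθ − μsinθ = 0.8508 − 0.190×0.5255 = 0.7510.
v² = 145 × 9.8 × 0.6871/0.7510 = 1300 m²/s², so v = 36.06 m/s.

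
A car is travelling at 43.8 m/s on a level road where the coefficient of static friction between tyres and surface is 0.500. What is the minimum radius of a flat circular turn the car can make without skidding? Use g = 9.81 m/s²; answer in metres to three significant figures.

391 m

At the limit, μ_s m g = m v²/r, so r_min = v²/(μ_s g) = (43.8)²/(0.500 × 9.81) = 1918/4.905 = 391.1 m.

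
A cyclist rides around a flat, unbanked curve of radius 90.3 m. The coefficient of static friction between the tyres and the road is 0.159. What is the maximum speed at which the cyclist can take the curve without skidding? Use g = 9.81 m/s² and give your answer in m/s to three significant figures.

11.9 m/s

On a flat curve, static friction is the only horizontal force, so it must supply the full centripetal force: μ_s m g = m v²/r.
Mass cancels: v_max = √(μ_s g r) = √(0.159 × 9.81 × 90.3) = √140.8 = 11.87 m/s.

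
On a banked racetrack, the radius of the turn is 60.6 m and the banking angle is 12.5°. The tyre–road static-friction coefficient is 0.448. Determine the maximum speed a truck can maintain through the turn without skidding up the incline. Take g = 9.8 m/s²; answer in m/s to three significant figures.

21.0 m/s

At the maximum speed, friction acts down the slope at its limiting value f = μN. Radially (horizontal, toward centre): N sinθ + μN cosθ = mv²/r. Vertically: N cosθ − μN sinθ = mg.
Dividing: v² = r g (sinθ + μcosθ)/(cosθ − μsinθ).
sinθ + μcosθ = 0.2164 + 0.448×0.9763 = 0.6538; cosθ − μsinθ = 0.9763 − 0.448×0.2164 = 0.8793.
v² = 60.6 × 9.8 × 0.6538/0.8793 = 441.6 m²/s², so v = 21.01 m/s.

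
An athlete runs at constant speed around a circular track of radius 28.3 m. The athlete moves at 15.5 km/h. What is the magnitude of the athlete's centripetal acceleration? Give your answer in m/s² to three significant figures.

0.655 m/s²

v = 15.5 km/h = 15.5/3.6 = 4.306 m/s.
a_c = v²/r = (4.306)²/28.3 = 18.54/28.3 = 0.6550 m/s².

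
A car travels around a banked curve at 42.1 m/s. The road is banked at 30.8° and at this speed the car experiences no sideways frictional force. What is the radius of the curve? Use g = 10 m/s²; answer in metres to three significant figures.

297 m

Frictionless banking: tanθ = v²/(rg), so r = v²/(g tanθ).
r = (42.1)²/(10.0 × tan 30.8°) = 1772/(10.0 × 0.5961) = 1772/5.961 = 297.3 m.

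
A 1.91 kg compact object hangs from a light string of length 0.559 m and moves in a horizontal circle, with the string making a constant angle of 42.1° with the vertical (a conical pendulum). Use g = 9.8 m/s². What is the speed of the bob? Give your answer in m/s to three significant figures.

The radius of the circle is r = L sinθ = 0.559 × sin 42.1° = 0.3748 m.
Horizontally T sinθ = mv²/r and vertically T cosθ = mg, so tanθ = v²/(rg).
v = √(r g tanθ) = √(0.3748 × 9.8 × 0.9036) = √3.319 = 1.822 m/s.

1.82 m/s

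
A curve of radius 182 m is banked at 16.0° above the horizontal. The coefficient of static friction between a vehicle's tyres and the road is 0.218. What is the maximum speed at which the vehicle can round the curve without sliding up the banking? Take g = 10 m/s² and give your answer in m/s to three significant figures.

31.3 m/s

At the maximum speed, friction acts down the slope at its limiting value f = μN. Radially (horizontal, toward centre): N sinθ + μN cosθ = mv²/r. Vertically: N cosθ − μN sinθ = mg.
Dividing: v² = r g (sinθ + μcosθ)/(cosθ − μsinθ).
sinθ + μcosθ = 0.2756 + 0.218×0.9613 = 0.4852; cosθ − μsinθ = 0.9613 − 0.218×0.2756 = 0.9012.
v² = 182 × 10.0 × 0.4852/0.9012 = 979.9 m²/s², so v = 31.30 m/s.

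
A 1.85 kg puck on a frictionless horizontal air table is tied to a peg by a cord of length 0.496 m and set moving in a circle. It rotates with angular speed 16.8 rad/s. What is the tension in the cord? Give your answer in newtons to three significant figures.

259 N

v = ωr = 16.8 × 0.496 = 8.333 m/s.
The tension is the only horizontal force, so it supplies the full centripetal force: T = m v²/r = 1.85 × (8.333)²/0.496 = 1.85 × 69.44/0.496 = 259.0 N.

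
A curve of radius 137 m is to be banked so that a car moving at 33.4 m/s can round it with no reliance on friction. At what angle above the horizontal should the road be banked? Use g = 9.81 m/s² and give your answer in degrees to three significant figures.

For a frictionless banked turn: horizontally N sinθ = mv²/r and vertically N cosθ = mg.
Dividing: tanθ = v²/(r g) = (33.4)²/(137 × 9.81) = 1116/1344 = 0.8300.
θ = arctan(0.8300) = 39.69°.

39.7°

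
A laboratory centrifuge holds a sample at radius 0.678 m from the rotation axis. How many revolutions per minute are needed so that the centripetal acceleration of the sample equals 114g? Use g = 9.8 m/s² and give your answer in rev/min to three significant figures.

388 rev/min

Require ω²r = 114g, so ω = √(114 × 9.8/0.678) = 40.59 rad/s.
In rev/min: ω × 60/(2π) = 40.59 × 60/(2π) = 387.6 rev/min.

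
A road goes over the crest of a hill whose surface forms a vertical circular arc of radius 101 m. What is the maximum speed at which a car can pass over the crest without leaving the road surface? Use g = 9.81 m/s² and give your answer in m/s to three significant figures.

At the crest the centre of the circle is below the car, so the net downward (centripetal) force is mg − N = mv²/r.
The car leaves the road when N → 0, giving v_max = √(g r) = √(9.81 × 101) = 31.48 m/s.

31.5 m/s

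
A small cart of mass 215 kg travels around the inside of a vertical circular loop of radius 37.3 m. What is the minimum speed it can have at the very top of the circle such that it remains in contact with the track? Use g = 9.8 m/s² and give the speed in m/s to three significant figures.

At the top, both weight mg and N point toward the centre: N + mg = mv²/r.
At minimum speed N → 0, so mg = mv_min²/r ⇒ v_min = √(g r) = √(9.8 × 37.3) = 19.12 m/s.

19.1 m/s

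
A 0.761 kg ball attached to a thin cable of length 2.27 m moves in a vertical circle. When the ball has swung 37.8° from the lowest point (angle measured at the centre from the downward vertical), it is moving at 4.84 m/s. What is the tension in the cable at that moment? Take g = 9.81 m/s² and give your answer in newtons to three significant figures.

13.8 N

Take the radial direction toward the centre of the circle as positive. The component of the weight along the string toward the centre is −mg cos φ (φ measured from the bottom), so Newton's second law along the string gives T − mg cos φ = m v²/r.
cos 37.8° = 0.7902, so T = m(v²/r + g cos φ) = 0.761 × ((4.84)²/2.27 + 9.81 × 0.7902) = 0.761 × (10.32 + (7.751)) = 0.761 × 18.07 = 13.75 N.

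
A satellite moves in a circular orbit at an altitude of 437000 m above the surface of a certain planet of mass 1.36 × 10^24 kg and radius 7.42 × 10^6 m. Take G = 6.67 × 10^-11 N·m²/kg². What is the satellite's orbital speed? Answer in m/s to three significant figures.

3400 m/s

Orbital radius r = R + h = 7.42 × 10^6 + 437000 = 7.857 × 10^6 m.
Gravity supplies the centripetal force: G M m / r² = m v² / r, so v = √(GM/r).
v = √(6.67 × 10^-11 × 1.36 × 10^24 / 7.857 × 10^6) = √(1.155 × 10^7) = 3398 m/s.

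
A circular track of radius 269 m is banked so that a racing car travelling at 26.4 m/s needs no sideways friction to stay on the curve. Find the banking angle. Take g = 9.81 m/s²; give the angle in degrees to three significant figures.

14.8°

With no friction, the horizontal component of the normal force provides the centripetal force: N sinθ = mv²/r, while N cosθ = mg vertically.
Dividing: tanθ = v²/(r g) = (26.4)²/(269 × 9.81) = 697.0/2639 = 0.2641.
θ = arctan(0.2641) = 14.79°.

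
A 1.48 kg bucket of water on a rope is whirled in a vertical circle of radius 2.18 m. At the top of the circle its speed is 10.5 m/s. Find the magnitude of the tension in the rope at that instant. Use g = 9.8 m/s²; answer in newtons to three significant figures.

60.3 N

At the top, both T and the weight mg point inward (toward the centre), so T + mg = mv²/r.
T = m(v²/r − g) = 1.48 × ((10.5)²/2.18 − 9.8) = 1.48 × (50.57 − 9.8) = 1.48 × 40.77 = 60.34 N.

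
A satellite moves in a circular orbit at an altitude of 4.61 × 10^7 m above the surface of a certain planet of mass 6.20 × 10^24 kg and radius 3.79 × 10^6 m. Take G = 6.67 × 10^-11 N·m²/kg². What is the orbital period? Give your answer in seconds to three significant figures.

r = R + h = 3.79 × 10^6 + 4.61 × 10^7 = 4.989 × 10^7 m. Gravity provides the centripetal force: G M m / r² = m v² / r ⇒ v = √(GM/r) = 2879 m/s.
T = 2πr/v = 2π × 4.989 × 10^7 / 2879 = 108900 s.

109000 s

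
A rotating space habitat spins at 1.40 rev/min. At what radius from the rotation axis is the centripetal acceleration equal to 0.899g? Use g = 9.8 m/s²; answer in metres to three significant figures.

410 m

ω = 1.40 rev/min × 2π/60 = 0.1466 rad/s.
a_c = ω²r = 0.899g ⇒ r = 0.899 × 9.8 / (0.1466)² = 8.810/0.02149 = 409.9 m.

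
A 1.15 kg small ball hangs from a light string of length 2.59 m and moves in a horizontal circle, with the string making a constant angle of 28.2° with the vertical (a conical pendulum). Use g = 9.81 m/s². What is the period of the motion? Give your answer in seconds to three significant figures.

r = L sinθ = 1.224 m. From T sinθ = mω²r and T cosθ = mg: tanθ = ω²r/g, so ω² = g tanθ / r = g/(L cosθ).
ω = √(g/(L cosθ)) = √(9.81/(2.59 × 0.8813)) = √4.298 = 2.073 rad/s.
Period = 2π/ω = 3.031 s.

3.03 s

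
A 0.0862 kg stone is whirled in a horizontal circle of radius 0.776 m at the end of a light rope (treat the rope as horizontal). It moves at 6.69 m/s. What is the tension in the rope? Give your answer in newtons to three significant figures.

4.97 N

The tension is the only horizontal force, so it supplies the full centripetal force: T = m v²/r = 0.0862 × (6.690)²/0.776 = 0.0862 × 44.76/0.776 = 4.972 N.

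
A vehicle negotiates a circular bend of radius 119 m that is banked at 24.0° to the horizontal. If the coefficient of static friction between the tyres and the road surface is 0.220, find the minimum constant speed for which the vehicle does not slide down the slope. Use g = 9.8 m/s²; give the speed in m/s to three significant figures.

At the minimum speed, friction acts up the slope at its limiting value f = μN. Radially (horizontal, toward centre): N sinθ − μN cosθ = mv²/r. Vertically: N cosθ + μN sinθ = mg.
Dividing: v² = r g (sinθ − μcosθ)/(cosθ + μsinθ).
sinθ − μcosθ = 0.4067 − 0.220×0.9135 = 0.2058; cosθ + μsinθ = 0.9135 + 0.220×0.4067 = 1.003.
v² = 119 × 9.8 × 0.2058/1.003 = 239.2 m²/s², so v = 15.47 m/s.

15.5 m/s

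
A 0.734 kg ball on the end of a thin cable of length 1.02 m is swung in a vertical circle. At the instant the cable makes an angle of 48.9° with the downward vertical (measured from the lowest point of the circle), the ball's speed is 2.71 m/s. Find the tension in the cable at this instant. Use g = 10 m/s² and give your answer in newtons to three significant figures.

Take the radial direction toward the centre of the circle as positive. The component of the weight along the string toward the centre is −mg cos φ (φ measured from the bottom), so Newton's second law along the string gives T − mg cos φ = m v²/r.
cos 48.9° = 0.6574, so T = m(v²/r + g cos φ) = 0.734 × ((2.71)²/1.02 + 10.0 × 0.6574) = 0.734 × (7.200 + (6.574)) = 0.734 × 13.77 = 10.11 N.

10.1 N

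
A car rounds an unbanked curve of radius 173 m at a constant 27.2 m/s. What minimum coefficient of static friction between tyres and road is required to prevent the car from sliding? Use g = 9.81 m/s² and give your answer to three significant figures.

Friction provides the centripetal force: μ_s m g = m v²/r, so μ_s = v²/(g r) = (27.20)²/(9.81 × 173) = 739.8/1697 = 0.4359.

0.436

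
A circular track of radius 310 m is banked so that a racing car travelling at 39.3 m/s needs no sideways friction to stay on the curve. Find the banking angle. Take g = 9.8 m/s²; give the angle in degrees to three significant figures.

With no friction, the horizontal component of the normal force provides the centripetal force: N sinθ = mv²/r, while N cosθ = mg vertically.
Dividing: tanθ = v²/(r g) = (39.3)²/(310 × 9.8) = 1544/3038 = 0.5084.
θ = arctan(0.5084) = 26.95°.

26.9°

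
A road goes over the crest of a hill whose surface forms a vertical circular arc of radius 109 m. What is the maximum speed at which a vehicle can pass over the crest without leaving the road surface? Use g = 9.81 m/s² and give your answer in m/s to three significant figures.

At the crest the centre of the circle is below the vehicle, so the net downward (centripetal) force is mg − N = mv²/r.
The vehicle leaves the road when N → 0, giving v_max = √(g r) = √(9.81 × 109) = 32.70 m/s.

32.7 m/s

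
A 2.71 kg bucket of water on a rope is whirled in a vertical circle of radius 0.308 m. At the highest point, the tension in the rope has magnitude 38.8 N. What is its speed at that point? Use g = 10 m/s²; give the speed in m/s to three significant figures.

At the top, T + mg = mv²/r, so v = √(r(T/m + g)) = √(0.308 × (38.8/2.71 + 10.0)) = √(0.308 × 24.32) = √7.490 = 2.737 m/s.

2.74 m/s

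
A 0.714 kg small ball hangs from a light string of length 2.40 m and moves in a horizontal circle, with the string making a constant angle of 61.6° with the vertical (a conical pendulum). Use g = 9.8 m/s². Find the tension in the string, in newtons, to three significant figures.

Vertically the bob has no acceleration, so T cosθ = mg.
T = mg/cosθ = 0.714 × 9.8 / cos 61.6° = 6.997/0.4756 = 14.71 N.

14.7 N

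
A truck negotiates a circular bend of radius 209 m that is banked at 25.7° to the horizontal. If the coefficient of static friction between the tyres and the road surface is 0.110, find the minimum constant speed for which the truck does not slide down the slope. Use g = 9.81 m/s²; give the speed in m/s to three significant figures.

26.9 m/s

At the minimum speed, friction acts up the slope at its limiting value f = μN. Radially (horizontal, toward centre): N sinθ − μN cosθ = mv²/r. Vertically: N cosθ + μN sinθ = mg.
Dividing: v² = r g (sinθ − μcosθ)/(cosθ + μsinθ).
sinθ − μcosθ = 0.4337 − 0.110×0.9011 = 0.3345; cosθ + μsinθ = 0.9011 + 0.110×0.4337 = 0.9488.
v² = 209 × 9.81 × 0.3345/0.9488 = 722.9 m²/s², so v = 26.89 m/s.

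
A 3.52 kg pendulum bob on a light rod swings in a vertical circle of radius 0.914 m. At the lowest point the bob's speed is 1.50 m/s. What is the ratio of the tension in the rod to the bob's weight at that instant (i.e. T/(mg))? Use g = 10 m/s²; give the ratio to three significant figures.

1.25

At the bottom, T − mg = mv²/r, so T = m(v²/r + g) and T/(mg) = v²/(rg) + 1 = (1.50)²/(0.914 × 10.0) + 1 = 0.2462 + 1 = 1.246.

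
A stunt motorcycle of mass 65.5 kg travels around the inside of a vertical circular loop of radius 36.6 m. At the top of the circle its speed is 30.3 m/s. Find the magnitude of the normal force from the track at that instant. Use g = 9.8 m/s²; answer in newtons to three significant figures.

1000 N

At the top, both N and the weight mg point inward (toward the centre), so N + mg = mv²/r.
N = m(v²/r − g) = 65.5 × ((30.3)²/36.6 − 9.8) = 65.5 × (25.08 − 9.8) = 65.5 × 15.28 = 1001 N.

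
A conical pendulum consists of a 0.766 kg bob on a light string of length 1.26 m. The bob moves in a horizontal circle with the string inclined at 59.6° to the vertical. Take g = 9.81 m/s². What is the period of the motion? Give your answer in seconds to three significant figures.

r = L sinθ = 1.087 m. From T sinθ = mω²r and T cosθ = mg: tanθ = ω²r/g, so ω² = g tanθ / r = g/(L cosθ).
ω = √(g/(L cosθ)) = √(9.81/(1.26 × 0.5060)) = √15.39 = 3.922 rad/s.
Period = 2π/ω = 1.602 s.

1.60 s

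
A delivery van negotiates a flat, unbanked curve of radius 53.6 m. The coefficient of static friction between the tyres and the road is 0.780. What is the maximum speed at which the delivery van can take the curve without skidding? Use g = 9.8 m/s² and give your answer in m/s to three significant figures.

On a flat curve, static friction is the only horizontal force, so it must supply the full centripetal force: μ_s m g = m v²/r.
Mass cancels: v_max = √(μ_s g r) = √(0.780 × 9.8 × 53.6) = √409.7 = 20.24 m/s.

20.2 m/s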